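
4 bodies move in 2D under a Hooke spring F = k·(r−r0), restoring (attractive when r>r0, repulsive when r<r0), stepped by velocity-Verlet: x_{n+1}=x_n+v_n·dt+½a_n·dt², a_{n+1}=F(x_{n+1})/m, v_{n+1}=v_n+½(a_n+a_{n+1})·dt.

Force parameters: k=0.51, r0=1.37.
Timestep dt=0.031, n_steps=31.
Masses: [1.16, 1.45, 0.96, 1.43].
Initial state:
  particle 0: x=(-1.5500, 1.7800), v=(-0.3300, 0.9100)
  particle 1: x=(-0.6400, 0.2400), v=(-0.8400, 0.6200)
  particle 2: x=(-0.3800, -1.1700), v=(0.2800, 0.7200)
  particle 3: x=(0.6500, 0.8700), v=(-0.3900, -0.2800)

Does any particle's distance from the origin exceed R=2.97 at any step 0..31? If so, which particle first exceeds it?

no

step 0: x0=(-1.5500, 1.7800) x1=(-0.6400, 0.2400) x2=(-0.3800, -1.1700) x3=(0.6500, 0.8700)
step 1: x0=(-1.5598, 1.8077) x1=(-0.6661, 0.2593) x2=(-0.3714, -1.1470) x3=(0.6377, 0.8612)
step 2: x0=(-1.5689, 1.8344) x1=(-0.6922, 0.2787) x2=(-0.3629, -1.1228) x3=(0.6249, 0.8523)
step 3: x0=(-1.5772, 1.8600) x1=(-0.7183, 0.2982) x2=(-0.3546, -1.0972) x3=(0.6116, 0.8433)
step 4: x0=(-1.5847, 1.8845) x1=(-0.7445, 0.3178) x2=(-0.3465, -1.0704) x3=(0.5978, 0.8342)
step 5: x0=(-1.5915, 1.9080) x1=(-0.7707, 0.3375) x2=(-0.3386, -1.0424) x3=(0.5836, 0.8250)
step 6: x0=(-1.5974, 1.9305) x1=(-0.7970, 0.3573) x2=(-0.3309, -1.0131) x3=(0.5690, 0.8157)
step 7: x0=(-1.6026, 1.9519) x1=(-0.8233, 0.3772) x2=(-0.3235, -0.9826) x3=(0.5538, 0.8064)
step 8: x0=(-1.6070, 1.9722) x1=(-0.8496, 0.3972) x2=(-0.3163, -0.9509) x3=(0.5383, 0.7971)
step 9: x0=(-1.6106, 1.9914) x1=(-0.8760, 0.4173) x2=(-0.3093, -0.9181) x3=(0.5223, 0.7877)
step 10: x0=(-1.6135, 2.0096) x1=(-0.9023, 0.4375) x2=(-0.3026, -0.8842) x3=(0.5059, 0.7784)
step 11: x0=(-1.6155, 2.0267) x1=(-0.9287, 0.4578) x2=(-0.2963, -0.8491) x3=(0.4890, 0.7691)
step 12: x0=(-1.6168, 2.0428) x1=(-0.9551, 0.4782) x2=(-0.2902, -0.8130) x3=(0.4718, 0.7598)
step 13: x0=(-1.6174, 2.0578) x1=(-0.9814, 0.4986) x2=(-0.2844, -0.7759) x3=(0.4541, 0.7506)
step 14: x0=(-1.6171, 2.0717) x1=(-1.0078, 0.5192) x2=(-0.2790, -0.7377) x3=(0.4361, 0.7415)
step 15: x0=(-1.6162, 2.0847) x1=(-1.0342, 0.5398) x2=(-0.2739, -0.6986) x3=(0.4177, 0.7326)
step 16: x0=(-1.6145, 2.0966) x1=(-1.0605, 0.5605) x2=(-0.2692, -0.6586) x3=(0.3989, 0.7237)
step 17: x0=(-1.6121, 2.1075) x1=(-1.0869, 0.5812) x2=(-0.2648, -0.6176) x3=(0.3797, 0.7150)
step 18: x0=(-1.6089, 2.1174) x1=(-1.1132, 0.6020) x2=(-0.2608, -0.5759) x3=(0.3602, 0.7065)
step 19: x0=(-1.6051, 2.1264) x1=(-1.1395, 0.6229) x2=(-0.2572, -0.5333) x3=(0.3404, 0.6981)
step 20: x0=(-1.6006, 2.1344) x1=(-1.1657, 0.6438) x2=(-0.2540, -0.4899) x3=(0.3202, 0.6900)
step 21: x0=(-1.5954, 2.1415) x1=(-1.1919, 0.6647) x2=(-0.2512, -0.4458) x3=(0.2998, 0.6821)
step 22: x0=(-1.5895, 2.1477) x1=(-1.2181, 0.6857) x2=(-0.2489, -0.4011) x3=(0.2790, 0.6745)
step 23: x0=(-1.5830, 2.1530) x1=(-1.2442, 0.7067) x2=(-0.2469, -0.3557) x3=(0.2579, 0.6671)
step 24: x0=(-1.5759, 2.1574) x1=(-1.2703, 0.7277) x2=(-0.2454, -0.3097) x3=(0.2366, 0.6600)
step 25: x0=(-1.5682, 2.1610) x1=(-1.2963, 0.7487) x2=(-0.2443, -0.2632) x3=(0.2150, 0.6532)
step 26: x0=(-1.5598, 2.1638) x1=(-1.3222, 0.7698) x2=(-0.2437, -0.2161) x3=(0.1931, 0.6467)
step 27: x0=(-1.5509, 2.1658) x1=(-1.3480, 0.7908) x2=(-0.2436, -0.1686) x3=(0.1710, 0.6406)
step 28: x0=(-1.5414, 2.1670) x1=(-1.3738, 0.8118) x2=(-0.2439, -0.1208) x3=(0.1487, 0.6349)
step 29: x0=(-1.5313, 2.1676) x1=(-1.3995, 0.8327) x2=(-0.2447, -0.0725) x3=(0.1262, 0.6295)
step 30: x0=(-1.5208, 2.1674) x1=(-1.4251, 0.8536) x2=(-0.2460, -0.0240) x3=(0.1035, 0.6244)
step 31: x0=(-1.5097, 2.1666) x1=(-1.4507, 0.8745) x2=(-0.2477, 0.0248) x3=(0.0806, 0.6198)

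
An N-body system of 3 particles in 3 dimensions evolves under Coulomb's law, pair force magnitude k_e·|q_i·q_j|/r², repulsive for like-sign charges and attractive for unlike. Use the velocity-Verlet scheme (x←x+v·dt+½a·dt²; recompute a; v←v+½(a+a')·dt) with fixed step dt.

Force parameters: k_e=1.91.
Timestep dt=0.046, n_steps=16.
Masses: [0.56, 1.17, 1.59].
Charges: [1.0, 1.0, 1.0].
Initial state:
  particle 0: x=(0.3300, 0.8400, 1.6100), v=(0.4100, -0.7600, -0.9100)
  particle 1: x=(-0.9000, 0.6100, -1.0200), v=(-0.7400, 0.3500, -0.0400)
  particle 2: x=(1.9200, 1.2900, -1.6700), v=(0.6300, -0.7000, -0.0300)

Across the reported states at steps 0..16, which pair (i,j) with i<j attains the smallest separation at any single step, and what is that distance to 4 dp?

pair (0,1), distance 2.8734

step 0: x0=(0.3300, 0.8400, 1.6100) x1=(-0.9000, 0.6100, -1.0200) x2=(1.9200, 1.2900, -1.6700)
step 1: x0=(0.3489, 0.8050, 1.5688) x1=(-0.9343, 0.6260, -1.0220) x2=(1.9492, 1.2578, -1.6715)
step 2: x0=(0.3680, 0.7701, 1.5288) x1=(-0.9692, 0.6420, -1.0242) x2=(1.9787, 1.2258, -1.6732)
step 3: x0=(0.3872, 0.7351, 1.4901) x1=(-1.0046, 0.6578, -1.0268) x2=(2.0085, 1.1938, -1.6752)
step 4: x0=(0.4066, 0.7000, 1.4526) x1=(-1.0405, 0.6736, -1.0297) x2=(2.0387, 1.1618, -1.6774)
step 5: x0=(0.4262, 0.6649, 1.4164) x1=(-1.0770, 0.6893, -1.0328) x2=(2.0692, 1.1300, -1.6798)
step 6: x0=(0.4459, 0.6297, 1.3814) x1=(-1.1140, 0.7050, -1.0362) x2=(2.1001, 1.0982, -1.6824)
step 7: x0=(0.4659, 0.5944, 1.3477) x1=(-1.1516, 0.7206, -1.0400) x2=(2.1313, 1.0664, -1.6853)
step 8: x0=(0.4860, 0.5590, 1.3152) x1=(-1.1896, 0.7363, -1.0440) x2=(2.1628, 1.0347, -1.6884)
step 9: x0=(0.5064, 0.5234, 1.2839) x1=(-1.2282, 0.7519, -1.0482) x2=(2.1946, 1.0031, -1.6917)
step 10: x0=(0.5270, 0.4877, 1.2539) x1=(-1.2674, 0.7676, -1.0528) x2=(2.2267, 0.9715, -1.6952)
step 11: x0=(0.5478, 0.4518, 1.2250) x1=(-1.3070, 0.7832, -1.0576) x2=(2.2591, 0.9399, -1.6989)
step 12: x0=(0.5688, 0.4158, 1.1972) x1=(-1.3471, 0.7989, -1.0627) x2=(2.2918, 0.9084, -1.7029)
step 13: x0=(0.5900, 0.3795, 1.1706) x1=(-1.3878, 0.8147, -1.0680) x2=(2.3249, 0.8769, -1.7071)
step 14: x0=(0.6113, 0.3431, 1.1452) x1=(-1.4289, 0.8305, -1.0736) x2=(2.3582, 0.8454, -1.7115)
step 15: x0=(0.6329, 0.3064, 1.1208) x1=(-1.4705, 0.8463, -1.0794) x2=(2.3917, 0.8140, -1.7161)
step 16: x0=(0.6547, 0.2695, 1.0975) x1=(-1.5126, 0.8623, -1.0854) x2=(2.4256, 0.7826, -1.7210)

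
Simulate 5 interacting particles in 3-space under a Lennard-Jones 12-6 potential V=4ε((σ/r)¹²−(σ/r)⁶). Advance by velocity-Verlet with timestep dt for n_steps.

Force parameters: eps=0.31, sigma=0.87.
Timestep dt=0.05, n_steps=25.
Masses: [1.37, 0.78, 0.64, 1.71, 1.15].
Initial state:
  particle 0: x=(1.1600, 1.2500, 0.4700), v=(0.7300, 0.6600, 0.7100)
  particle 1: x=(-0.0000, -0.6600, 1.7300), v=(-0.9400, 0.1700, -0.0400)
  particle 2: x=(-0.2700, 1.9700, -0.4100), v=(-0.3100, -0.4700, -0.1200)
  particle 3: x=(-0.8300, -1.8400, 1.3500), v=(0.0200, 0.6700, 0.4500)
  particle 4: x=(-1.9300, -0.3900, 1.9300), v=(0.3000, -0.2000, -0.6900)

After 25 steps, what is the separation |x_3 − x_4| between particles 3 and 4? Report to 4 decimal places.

step 0: x0=(1.1600, 1.2500, 0.4700) x1=(-0.0000, -0.6600, 1.7300) x2=(-0.2700, 1.9700, -0.4100) x3=(-0.8300, -1.8400, 1.3500) x4=(-1.9300, -0.3900, 1.9300)
step 1: x0=(1.1965, 1.2830, 0.5055) x1=(-0.0472, -0.6517, 1.7279) x2=(-0.2854, 1.9465, -0.4160) x3=(-0.8289, -1.8064, 1.3725) x4=(-1.9149, -0.4000, 1.8955)
step 2: x0=(1.2329, 1.3160, 0.5409) x1=(-0.0949, -0.6440, 1.7257) x2=(-0.3007, 1.9229, -0.4218) x3=(-0.8277, -1.7724, 1.3952) x4=(-1.8998, -0.4101, 1.8609)
step 3: x0=(1.2692, 1.3491, 0.5764) x1=(-0.1433, -0.6370, 1.7232) x2=(-0.3159, 1.8992, -0.4276) x3=(-0.8264, -1.7381, 1.4179) x4=(-1.8844, -0.4204, 1.8264)
step 4: x0=(1.3055, 1.3822, 0.6117) x1=(-0.1924, -0.6309, 1.7205) x2=(-0.3310, 1.8755, -0.4334) x3=(-0.8248, -1.7032, 1.4408) x4=(-1.8688, -0.4307, 1.7917)
step 5: x0=(1.3418, 1.4152, 0.6471) x1=(-0.2425, -0.6261, 1.7174) x2=(-0.3461, 1.8518, -0.4391) x3=(-0.8229, -1.6677, 1.4639) x4=(-1.8530, -0.4412, 1.7570)
step 6: x0=(1.3780, 1.4483, 0.6825) x1=(-0.2939, -0.6228, 1.7140) x2=(-0.3610, 1.8281, -0.4447) x3=(-0.8207, -1.6313, 1.4872) x4=(-1.8368, -0.4518, 1.7223)
step 7: x0=(1.4142, 1.4814, 0.7178) x1=(-0.3467, -0.6216, 1.7101) x2=(-0.3759, 1.8044, -0.4503) x3=(-0.8181, -1.5939, 1.5107) x4=(-1.8201, -0.4628, 1.6876)
step 8: x0=(1.4504, 1.5144, 0.7532) x1=(-0.4014, -0.6226, 1.7057) x2=(-0.3908, 1.7806, -0.4559) x3=(-0.8152, -1.5552, 1.5345) x4=(-1.8027, -0.4740, 1.6528)
step 9: x0=(1.4865, 1.5475, 0.7885) x1=(-0.4578, -0.6258, 1.7008) x2=(-0.4056, 1.7568, -0.4614) x3=(-0.8120, -1.5153, 1.5585) x4=(-1.7845, -0.4856, 1.6180)
step 10: x0=(1.5227, 1.5806, 0.8238) x1=(-0.5150, -0.6281, 1.6960) x2=(-0.4204, 1.7331, -0.4669) x3=(-0.8092, -1.4754, 1.5824) x4=(-1.7652, -0.4976, 1.5832)
step 11: x0=(1.5588, 1.6136, 0.8591) x1=(-0.5699, -0.6187, 1.6926) x2=(-0.4352, 1.7093, -0.4724) x3=(-0.8086, -1.4404, 1.6057) x4=(-1.7443, -0.5103, 1.5485)
step 12: x0=(1.5949, 1.6467, 0.8944) x1=(-0.6174, -0.5767, 1.6923) x2=(-0.4499, 1.6855, -0.4779) x3=(-0.8126, -1.4199, 1.6273) x4=(-1.7214, -0.5237, 1.5140)
step 13: x0=(1.6310, 1.6798, 0.9297) x1=(-0.6611, -0.5067, 1.6938) x2=(-0.4647, 1.6617, -0.4834) x3=(-0.8201, -1.4116, 1.6480) x4=(-1.6961, -0.5379, 1.4799)
step 14: x0=(1.6671, 1.7128, 0.9650) x1=(-0.7060, -0.4289, 1.6952) x2=(-0.4794, 1.6379, -0.4888) x3=(-0.8287, -1.4063, 1.6683) x4=(-1.6681, -0.5528, 1.4463)
step 15: x0=(1.7032, 1.7459, 1.0002) x1=(-0.7523, -0.3519, 1.6961) x2=(-0.4941, 1.6141, -0.4942) x3=(-0.8379, -1.4002, 1.6885) x4=(-1.6383, -0.5685, 1.4132)
step 16: x0=(1.7392, 1.7790, 1.0355) x1=(-0.7970, -0.2770, 1.6977) x2=(-0.5088, 1.5903, -0.4996) x3=(-0.8477, -1.3922, 1.7084) x4=(-1.6089, -0.5855, 1.3800)
step 17: x0=(1.7753, 1.8120, 1.0708) x1=(-0.8357, -0.2024, 1.7016) x2=(-0.5235, 1.5664, -0.5050) x3=(-0.8581, -1.3822, 1.7280) x4=(-1.5824, -0.6052, 1.3456)
step 18: x0=(1.8114, 1.8451, 1.1061) x1=(-0.8680, -0.1266, 1.7087) x2=(-0.5382, 1.5426, -0.5104) x3=(-0.8693, -1.3704, 1.7473) x4=(-1.5593, -0.6285, 1.3098)
step 19: x0=(1.8474, 1.8782, 1.1413) x1=(-0.8976, -0.0505, 1.7173) x2=(-0.5528, 1.5188, -0.5157) x3=(-0.8812, -1.3570, 1.7660) x4=(-1.5368, -0.6543, 1.2736)
step 20: x0=(1.8835, 1.9112, 1.1766) x1=(-0.9276, 0.0240, 1.7258) x2=(-0.5675, 1.4949, -0.5211) x3=(-0.8939, -1.3422, 1.7841) x4=(-1.5129, -0.6811, 1.2385)
step 21: x0=(1.9196, 1.9443, 1.2119) x1=(-0.9589, 0.0958, 1.7331) x2=(-0.5822, 1.4710, -0.5264) x3=(-0.9073, -1.3262, 1.8015) x4=(-1.4870, -0.7079, 1.2051)
step 22: x0=(1.9556, 1.9773, 1.2471) x1=(-0.9915, 0.1648, 1.7391) x2=(-0.5969, 1.4472, -0.5317) x3=(-0.9213, -1.3092, 1.8184) x4=(-1.4594, -0.7343, 1.1735)
step 23: x0=(1.9917, 2.0104, 1.2824) x1=(-1.0250, 0.2314, 1.7441) x2=(-0.6116, 1.4233, -0.5370) x3=(-0.9359, -1.2914, 1.8346) x4=(-1.4303, -0.7602, 1.1435)
step 24: x0=(2.0277, 2.0434, 1.3177) x1=(-1.0591, 0.2960, 1.7481) x2=(-0.6262, 1.3994, -0.5422) x3=(-0.9507, -1.2730, 1.8503) x4=(-1.4004, -0.7857, 1.1148)
step 25: x0=(2.0637, 2.0765, 1.3529) x1=(-1.0935, 0.3591, 1.7515) x2=(-0.6409, 1.3754, -0.5475) x3=(-0.9658, -1.2542, 1.8657) x4=(-1.3699, -0.8107, 1.0870)

0.9831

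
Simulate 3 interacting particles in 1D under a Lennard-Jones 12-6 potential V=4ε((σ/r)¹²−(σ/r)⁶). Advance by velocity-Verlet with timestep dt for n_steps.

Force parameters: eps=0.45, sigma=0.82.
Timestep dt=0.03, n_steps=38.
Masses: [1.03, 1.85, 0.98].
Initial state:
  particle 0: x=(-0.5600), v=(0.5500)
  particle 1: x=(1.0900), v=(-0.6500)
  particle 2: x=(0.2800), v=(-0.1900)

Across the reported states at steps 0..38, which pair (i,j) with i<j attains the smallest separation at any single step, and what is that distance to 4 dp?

pair (0,2), distance 0.8025

step 0: x0=(-0.5600) x1=(1.0900) x2=(0.2800)
step 1: x0=(-0.5470) x1=(1.0745) x2=(0.2704)
step 2: x0=(-0.5461) x1=(1.0681) x2=(0.2564)
step 3: x0=(-0.5622) x1=(1.0695) x2=(0.2456)
step 4: x0=(-0.5934) x1=(1.0766) x2=(0.2398)
step 5: x0=(-0.6329) x1=(1.0880) x2=(0.2347)
step 6: x0=(-0.6757) x1=(1.1021) x2=(0.2278)
step 7: x0=(-0.7191) x1=(1.1177) x2=(0.2188)
step 8: x0=(-0.7619) x1=(1.1337) x2=(0.2083)
step 9: x0=(-0.8038) x1=(1.1497) x2=(0.1971)
step 10: x0=(-0.8445) x1=(1.1652) x2=(0.1854)
step 11: x0=(-0.8841) x1=(1.1802) x2=(0.1736)
step 12: x0=(-0.9225) x1=(1.1945) x2=(0.1618)
step 13: x0=(-0.9599) x1=(1.2081) x2=(0.1502)
step 14: x0=(-0.9964) x1=(1.2211) x2=(0.1387)
step 15: x0=(-1.0320) x1=(1.2336) x2=(0.1274)
step 16: x0=(-1.0668) x1=(1.2455) x2=(0.1164)
step 17: x0=(-1.1010) x1=(1.2570) x2=(0.1055)
step 18: x0=(-1.1345) x1=(1.2680) x2=(0.0947)
step 19: x0=(-1.1674) x1=(1.2786) x2=(0.0842)
step 20: x0=(-1.1999) x1=(1.2888) x2=(0.0738)
step 21: x0=(-1.2318) x1=(1.2987) x2=(0.0636)
step 22: x0=(-1.2634) x1=(1.3083) x2=(0.0535)
step 23: x0=(-1.2946) x1=(1.3176) x2=(0.0435)
step 24: x0=(-1.3255) x1=(1.3267) x2=(0.0337)
step 25: x0=(-1.3560) x1=(1.3355) x2=(0.0240)
step 26: x0=(-1.3863) x1=(1.3441) x2=(0.0144)
step 27: x0=(-1.4163) x1=(1.3525) x2=(0.0049)
step 28: x0=(-1.4461) x1=(1.3608) x2=(-0.0046)
step 29: x0=(-1.4757) x1=(1.3688) x2=(-0.0139)
step 30: x0=(-1.5051) x1=(1.3768) x2=(-0.0231)
step 31: x0=(-1.5343) x1=(1.3845) x2=(-0.0323)
step 32: x0=(-1.5634) x1=(1.3922) x2=(-0.0413)
step 33: x0=(-1.5923) x1=(1.3997) x2=(-0.0503)
step 34: x0=(-1.6211) x1=(1.4071) x2=(-0.0593)
step 35: x0=(-1.6497) x1=(1.4145) x2=(-0.0681)
step 36: x0=(-1.6783) x1=(1.4217) x2=(-0.0769)
step 37: x0=(-1.7067) x1=(1.4288) x2=(-0.0857)
step 38: x0=(-1.7351) x1=(1.4359) x2=(-0.0943)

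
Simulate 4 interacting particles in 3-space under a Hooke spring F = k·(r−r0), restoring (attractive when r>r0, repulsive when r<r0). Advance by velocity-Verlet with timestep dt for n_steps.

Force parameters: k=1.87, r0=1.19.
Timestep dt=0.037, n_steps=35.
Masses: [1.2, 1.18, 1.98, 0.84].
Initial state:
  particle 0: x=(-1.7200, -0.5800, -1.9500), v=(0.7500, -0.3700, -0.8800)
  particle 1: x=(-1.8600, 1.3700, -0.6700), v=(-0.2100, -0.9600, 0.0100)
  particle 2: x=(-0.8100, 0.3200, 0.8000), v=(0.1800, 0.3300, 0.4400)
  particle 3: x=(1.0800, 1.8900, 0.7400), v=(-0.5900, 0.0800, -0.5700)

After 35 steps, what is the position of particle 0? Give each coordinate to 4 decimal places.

step 0: x0=(-1.7200, -0.5800, -1.9500) x1=(-1.8600, 1.3700, -0.6700) x2=(-0.8100, 0.3200, 0.8000) x3=(1.0800, 1.8900, 0.7400)
step 1: x0=(-1.6895, -0.5901, -1.9780) x1=(-1.8652, 1.3333, -0.6686) x2=(-0.8034, 0.3327, 0.8148) x3=(1.0507, 1.8884, 0.7145)
step 2: x0=(-1.6537, -0.5931, -1.9967) x1=(-1.8651, 1.2944, -0.6654) x2=(-0.7968, 0.3462, 0.8264) x3=(1.0066, 1.8778, 0.6805)
step 3: x0=(-1.6129, -0.5891, -2.0061) x1=(-1.8600, 1.2535, -0.6603) x2=(-0.7903, 0.3605, 0.8350) x3=(0.9483, 1.8581, 0.6381)
step 4: x0=(-1.5672, -0.5780, -2.0063) x1=(-1.8498, 1.2106, -0.6536) x2=(-0.7840, 0.3754, 0.8403) x3=(0.8764, 1.8297, 0.5876)
step 5: x0=(-1.5170, -0.5602, -1.9973) x1=(-1.8347, 1.1659, -0.6452) x2=(-0.7779, 0.3909, 0.8424) x3=(0.7918, 1.7927, 0.5294)
step 6: x0=(-1.4626, -0.5359, -1.9795) x1=(-1.8151, 1.1197, -0.6354) x2=(-0.7720, 0.4068, 0.8413) x3=(0.6952, 1.7476, 0.4640)
step 7: x0=(-1.4045, -0.5053, -1.9530) x1=(-1.7910, 1.0720, -0.6243) x2=(-0.7664, 0.4231, 0.8370) x3=(0.5877, 1.6949, 0.3920)
step 8: x0=(-1.3429, -0.4689, -1.9183) x1=(-1.7629, 1.0231, -0.6121) x2=(-0.7611, 0.4396, 0.8296) x3=(0.4705, 1.6350, 0.3138)
step 9: x0=(-1.2784, -0.4270, -1.8758) x1=(-1.7312, 0.9731, -0.5988) x2=(-0.7562, 0.4561, 0.8193) x3=(0.3449, 1.5687, 0.2302)
step 10: x0=(-1.2115, -0.3801, -1.8259) x1=(-1.6961, 0.9221, -0.5847) x2=(-0.7518, 0.4727, 0.8060) x3=(0.2120, 1.4966, 0.1418)
step 11: x0=(-1.1424, -0.3287, -1.7693) x1=(-1.6582, 0.8704, -0.5700) x2=(-0.7477, 0.4890, 0.7900) x3=(0.0732, 1.4195, 0.0491)
step 12: x0=(-1.0718, -0.2733, -1.7066) x1=(-1.6180, 0.8180, -0.5547) x2=(-0.7441, 0.5052, 0.7715) x3=(-0.0702, 1.3381, -0.0470)
step 13: x0=(-1.0000, -0.2146, -1.6384) x1=(-1.5758, 0.7651, -0.5391) x2=(-0.7409, 0.5210, 0.7506) x3=(-0.2168, 1.2535, -0.1460)
step 14: x0=(-0.9274, -0.1530, -1.5654) x1=(-1.5323, 0.7118, -0.5232) x2=(-0.7382, 0.5365, 0.7277) x3=(-0.3656, 1.1662, -0.2471)
step 15: x0=(-0.8544, -0.0892, -1.4884) x1=(-1.4881, 0.6581, -0.5071) x2=(-0.7357, 0.5516, 0.7029) x3=(-0.5152, 1.0773, -0.3499)
step 16: x0=(-0.7813, -0.0238, -1.4082) x1=(-1.4436, 0.6040, -0.4910) x2=(-0.7335, 0.5663, 0.6764) x3=(-0.6649, 0.9875, -0.4535)
step 17: x0=(-0.7082, 0.0425, -1.3255) x1=(-1.3994, 0.5495, -0.4747) x2=(-0.7314, 0.5807, 0.6486) x3=(-0.8137, 0.8977, -0.5575)
step 18: x0=(-0.6351, 0.1093, -1.2411) x1=(-1.3560, 0.4944, -0.4581) x2=(-0.7294, 0.5948, 0.6194) x3=(-0.9612, 0.8086, -0.6614)
step 19: x0=(-0.5619, 0.1761, -1.1556) x1=(-1.3136, 0.4386, -0.4408) x2=(-0.7274, 0.6087, 0.5891) x3=(-1.1074, 0.7212, -0.7653)
step 20: x0=(-0.4882, 0.2428, -1.0692) x1=(-1.2721, 0.3819, -0.4223) x2=(-0.7254, 0.6224, 0.5578) x3=(-1.2532, 0.6355, -0.8695)
step 21: x0=(-0.4137, 0.3093, -0.9823) x1=(-1.2309, 0.3245, -0.4023) x2=(-0.7234, 0.6360, 0.5255) x3=(-1.3993, 0.5514, -0.9744)
step 22: x0=(-0.3388, 0.3759, -0.8947) x1=(-1.1899, 0.2667, -0.3812) x2=(-0.7216, 0.6495, 0.4922) x3=(-1.5458, 0.4680, -1.0795)
step 23: x0=(-0.2637, 0.4426, -0.8069) x1=(-1.1489, 0.2085, -0.3593) x2=(-0.7199, 0.6629, 0.4581) x3=(-1.6919, 0.3850, -1.1840)
step 24: x0=(-0.1891, 0.5095, -0.7190) x1=(-1.1082, 0.1500, -0.3373) x2=(-0.7186, 0.6762, 0.4232) x3=(-1.8363, 0.3026, -1.2868)
step 25: x0=(-0.1154, 0.5763, -0.6314) x1=(-1.0679, 0.0912, -0.3155) x2=(-0.7177, 0.6895, 0.3874) x3=(-1.9776, 0.2208, -1.3868)
step 26: x0=(-0.0432, 0.6429, -0.5446) x1=(-1.0283, 0.0321, -0.2943) x2=(-0.7175, 0.7026, 0.3507) x3=(-2.1144, 0.1401, -1.4828)
step 27: x0=(0.0269, 0.7090, -0.4588) x1=(-0.9894, -0.0273, -0.2741) x2=(-0.7181, 0.7155, 0.3130) x3=(-2.2450, 0.0609, -1.5737)
step 28: x0=(0.0944, 0.7742, -0.3745) x1=(-0.9514, -0.0868, -0.2551) x2=(-0.7199, 0.7282, 0.2744) x3=(-2.3681, -0.0163, -1.6584)
step 29: x0=(0.1588, 0.8383, -0.2920) x1=(-0.9145, -0.1464, -0.2377) x2=(-0.7229, 0.7406, 0.2346) x3=(-2.4823, -0.0909, -1.7357)
step 30: x0=(0.2196, 0.9007, -0.2116) x1=(-0.8787, -0.2058, -0.2219) x2=(-0.7273, 0.7525, 0.1936) x3=(-2.5863, -0.1624, -1.8049)
step 31: x0=(0.2762, 0.9611, -0.1334) x1=(-0.8443, -0.2649, -0.2078) x2=(-0.7333, 0.7638, 0.1512) x3=(-2.6789, -0.2302, -1.8650)
step 32: x0=(0.3281, 1.0192, -0.0579) x1=(-0.8112, -0.3234, -0.1957) x2=(-0.7409, 0.7745, 0.1073) x3=(-2.7589, -0.2938, -1.9152)
step 33: x0=(0.3749, 1.0744, 0.0147) x1=(-0.7796, -0.3810, -0.1855) x2=(-0.7503, 0.7843, 0.0619) x3=(-2.8255, -0.3527, -1.9549)
step 34: x0=(0.4160, 1.1263, 0.0843) x1=(-0.7496, -0.4374, -0.1773) x2=(-0.7613, 0.7933, 0.0148) x3=(-2.8778, -0.4064, -1.9836)
step 35: x0=(0.4511, 1.1746, 0.1504) x1=(-0.7213, -0.4924, -0.1711) x2=(-0.7740, 0.8012, -0.0338) x3=(-2.9152, -0.4546, -2.0008)

(0.4511, 1.1746, 0.1504)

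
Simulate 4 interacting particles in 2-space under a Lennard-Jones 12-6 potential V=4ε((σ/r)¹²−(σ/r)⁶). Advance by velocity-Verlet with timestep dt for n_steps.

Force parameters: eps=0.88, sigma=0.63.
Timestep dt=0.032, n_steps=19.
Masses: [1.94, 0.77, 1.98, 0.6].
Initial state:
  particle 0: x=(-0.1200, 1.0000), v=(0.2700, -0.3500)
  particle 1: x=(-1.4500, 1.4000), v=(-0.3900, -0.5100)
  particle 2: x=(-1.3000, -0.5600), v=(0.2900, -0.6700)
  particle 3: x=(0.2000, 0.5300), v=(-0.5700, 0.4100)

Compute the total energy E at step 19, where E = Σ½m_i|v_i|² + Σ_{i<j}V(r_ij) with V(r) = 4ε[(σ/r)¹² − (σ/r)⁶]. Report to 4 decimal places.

step 0: x0=(-0.1200, 1.0000) x1=(-1.4500, 1.4000) x2=(-1.3000, -0.5600) x3=(0.2000, 0.5300)
step 1: x0=(-0.1390, 1.0293) x1=(-1.4624, 1.3836) x2=(-1.2907, -0.5814) x3=(0.2709, 0.4122)
step 2: x0=(-0.1572, 1.0575) x1=(-1.4746, 1.3672) x2=(-1.2814, -0.6028) x3=(0.3392, 0.2981)
step 3: x0=(-0.1750, 1.0847) x1=(-1.4866, 1.3507) x2=(-1.2721, -0.6243) x3=(0.4056, 0.1870)
step 4: x0=(-0.1926, 1.1117) x1=(-1.4983, 1.3342) x2=(-1.2628, -0.6456) x3=(0.4713, 0.0769)
step 5: x0=(-0.2103, 1.1385) x1=(-1.5098, 1.3175) x2=(-1.2535, -0.6670) x3=(0.5367, -0.0328)
step 6: x0=(-0.2280, 1.1653) x1=(-1.5211, 1.3009) x2=(-1.2441, -0.6884) x3=(0.6019, -0.1423)
step 7: x0=(-0.2458, 1.1921) x1=(-1.5320, 1.2842) x2=(-1.2348, -0.7097) x3=(0.6671, -0.2517)
step 8: x0=(-0.2637, 1.2188) x1=(-1.5427, 1.2674) x2=(-1.2254, -0.7311) x3=(0.7322, -0.3611)
step 9: x0=(-0.2818, 1.2456) x1=(-1.5531, 1.2507) x2=(-1.2161, -0.7524) x3=(0.7972, -0.4705)
step 10: x0=(-0.2999, 1.2723) x1=(-1.5632, 1.2339) x2=(-1.2067, -0.7737) x3=(0.8623, -0.5798)
step 11: x0=(-0.3182, 1.2990) x1=(-1.5729, 1.2171) x2=(-1.1974, -0.7951) x3=(0.9273, -0.6892)
step 12: x0=(-0.3366, 1.3258) x1=(-1.5823, 1.2003) x2=(-1.1880, -0.8164) x3=(0.9923, -0.7985)
step 13: x0=(-0.3552, 1.3525) x1=(-1.5913, 1.1836) x2=(-1.1786, -0.8377) x3=(1.0573, -0.9078)
step 14: x0=(-0.3739, 1.3792) x1=(-1.6000, 1.1669) x2=(-1.1693, -0.8590) x3=(1.1223, -1.0171)
step 15: x0=(-0.3928, 1.4058) x1=(-1.6083, 1.1502) x2=(-1.1599, -0.8803) x3=(1.1872, -1.1265)
step 16: x0=(-0.4118, 1.4324) x1=(-1.6162, 1.1336) x2=(-1.1505, -0.9016) x3=(1.2522, -1.2358)
step 17: x0=(-0.4309, 1.4590) x1=(-1.6238, 1.1171) x2=(-1.1411, -0.9229) x3=(1.3172, -1.3451)
step 18: x0=(-0.4502, 1.4856) x1=(-1.6310, 1.1007) x2=(-1.1318, -0.9442) x3=(1.3821, -1.4544)
step 19: x0=(-0.4696, 1.5121) x1=(-1.6379, 1.0844) x2=(-1.1224, -0.9654) x3=(1.4471, -1.5637)
step 0 velocities: v0=(0.2700, -0.3500) v1=(-0.3900, -0.5100) v2=(0.2900, -0.6700) v3=(-0.5700, 0.4100)
step 0: KE=1.0238, PE=5.4886, E=6.5125
step 19 velocities: v0=(-0.6091, 0.8273) v1=(-0.2088, -0.5080) v2=(0.2930, -0.6649) v3=(2.0299, -3.4162)
step 19: KE=6.3997, PE=-0.0624, E=6.3373

6.3373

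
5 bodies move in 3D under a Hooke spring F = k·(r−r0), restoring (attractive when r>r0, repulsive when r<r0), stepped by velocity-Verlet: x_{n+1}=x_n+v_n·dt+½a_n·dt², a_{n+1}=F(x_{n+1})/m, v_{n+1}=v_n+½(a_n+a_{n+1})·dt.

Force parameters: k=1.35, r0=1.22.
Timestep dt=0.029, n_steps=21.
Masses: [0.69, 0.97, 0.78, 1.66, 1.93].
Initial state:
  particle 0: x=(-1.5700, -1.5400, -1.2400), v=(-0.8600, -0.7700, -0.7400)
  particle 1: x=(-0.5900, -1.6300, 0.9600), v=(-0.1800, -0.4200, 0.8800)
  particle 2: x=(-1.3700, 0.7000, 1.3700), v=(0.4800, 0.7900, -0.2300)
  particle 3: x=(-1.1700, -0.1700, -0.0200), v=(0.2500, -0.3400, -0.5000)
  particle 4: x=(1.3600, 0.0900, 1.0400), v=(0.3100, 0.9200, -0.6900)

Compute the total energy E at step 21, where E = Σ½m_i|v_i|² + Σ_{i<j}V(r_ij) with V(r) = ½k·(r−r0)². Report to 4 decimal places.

19.2874

step 0: x0=(-1.5700, -1.5400, -1.2400) x1=(-0.5900, -1.6300, 0.9600) x2=(-1.3700, 0.7000, 1.3700) x3=(-1.1700, -0.1700, -0.0200) x4=(1.3600, 0.0900, 1.0400)
step 1: x0=(-1.5926, -1.5598, -1.2575) x1=(-0.5952, -1.6406, 0.9848) x2=(-1.3547, 0.7206, 1.3616) x3=(-1.1623, -0.1801, -0.0342) x4=(1.3672, 0.1161, 1.0194)
step 2: x0=(-1.6105, -1.5746, -1.2670) x1=(-0.6005, -1.6481, 1.0082) x2=(-1.3368, 0.7364, 1.3495) x3=(-1.1536, -0.1905, -0.0478) x4=(1.3708, 0.1411, 0.9976)
step 3: x0=(-1.6235, -1.5841, -1.2685) x1=(-0.6058, -1.6523, 1.0299) x2=(-1.3163, 0.7473, 1.3339) x3=(-1.1439, -0.2014, -0.0608) x4=(1.3709, 0.1649, 0.9746)
step 4: x0=(-1.6316, -1.5883, -1.2619) x1=(-0.6112, -1.6533, 1.0500) x2=(-1.2932, 0.7534, 1.3147) x3=(-1.1334, -0.2126, -0.0731) x4=(1.3674, 0.1875, 0.9506)
step 5: x0=(-1.6347, -1.5872, -1.2473) x1=(-0.6165, -1.6511, 1.0683) x2=(-1.2678, 0.7546, 1.2920) x3=(-1.1219, -0.2242, -0.0849) x4=(1.3603, 0.2088, 0.9254)
step 6: x0=(-1.6328, -1.5809, -1.2249) x1=(-0.6217, -1.6455, 1.0847) x2=(-1.2400, 0.7510, 1.2659) x3=(-1.1094, -0.2361, -0.0959) x4=(1.3496, 0.2288, 0.8991)
step 7: x0=(-1.6258, -1.5692, -1.1948) x1=(-0.6268, -1.6367, 1.0993) x2=(-1.2101, 0.7426, 1.2365) x3=(-1.0961, -0.2483, -0.1063) x4=(1.3355, 0.2474, 0.8719)
step 8: x0=(-1.6139, -1.5524, -1.1572) x1=(-0.6319, -1.6246, 1.1119) x2=(-1.1781, 0.7295, 1.2039) x3=(-1.0820, -0.2607, -0.1160) x4=(1.3180, 0.2647, 0.8436)
step 9: x0=(-1.5971, -1.5306, -1.1125) x1=(-0.6367, -1.6093, 1.1225) x2=(-1.1442, 0.7119, 1.1683) x3=(-1.0669, -0.2734, -0.1251) x4=(1.2970, 0.2806, 0.8145)
step 10: x0=(-1.5756, -1.5040, -1.0610) x1=(-0.6413, -1.5909, 1.1311) x2=(-1.1085, 0.6899, 1.1298) x3=(-1.0510, -0.2863, -0.1335) x4=(1.2729, 0.2951, 0.7844)
step 11: x0=(-1.5494, -1.4727, -1.0031) x1=(-0.6457, -1.5695, 1.1378) x2=(-1.0711, 0.6638, 1.0887) x3=(-1.0343, -0.2993, -0.1412) x4=(1.2455, 0.3082, 0.7536)
step 12: x0=(-1.5187, -1.4369, -0.9393) x1=(-0.6497, -1.5450, 1.1424) x2=(-1.0322, 0.6338, 1.0452) x3=(-1.0167, -0.3124, -0.1482) x4=(1.2151, 0.3199, 0.7220)
step 13: x0=(-1.4838, -1.3971, -0.8699) x1=(-0.6533, -1.5177, 1.1452) x2=(-0.9919, 0.6001, 0.9996) x3=(-0.9984, -0.3255, -0.1545) x4=(1.1817, 0.3303, 0.6897)
step 14: x0=(-1.4449, -1.3534, -0.7955) x1=(-0.6565, -1.4877, 1.1460) x2=(-0.9504, 0.5630, 0.9519) x3=(-0.9793, -0.3387, -0.1603) x4=(1.1455, 0.3392, 0.6569)
step 15: x0=(-1.4022, -1.3063, -0.7166) x1=(-0.6593, -1.4550, 1.1450) x2=(-0.9078, 0.5228, 0.9027) x3=(-0.9594, -0.3519, -0.1653) x4=(1.1066, 0.3468, 0.6234)
step 16: x0=(-1.3561, -1.2560, -0.6338) x1=(-0.6615, -1.4199, 1.1423) x2=(-0.8643, 0.4799, 0.8520) x3=(-0.9387, -0.3649, -0.1698) x4=(1.0652, 0.3531, 0.5895)
step 17: x0=(-1.3068, -1.2031, -0.5476) x1=(-0.6631, -1.3824, 1.1379) x2=(-0.8199, 0.4347, 0.8001) x3=(-0.9174, -0.3778, -0.1736) x4=(1.0214, 0.3581, 0.5551)
step 18: x0=(-1.2546, -1.1478, -0.4587) x1=(-0.6642, -1.3428, 1.1320) x2=(-0.7749, 0.3873, 0.7474) x3=(-0.8953, -0.3906, -0.1769) x4=(0.9754, 0.3619, 0.5204)
step 19: x0=(-1.2000, -1.0907, -0.3674) x1=(-0.6645, -1.3012, 1.1246) x2=(-0.7293, 0.3383, 0.6941) x3=(-0.8726, -0.4030, -0.1797) x4=(0.9274, 0.3644, 0.4854)
step 20: x0=(-1.1433, -1.0322, -0.2744) x1=(-0.6642, -1.2578, 1.1160) x2=(-0.6833, 0.2880, 0.6404) x3=(-0.8492, -0.4152, -0.1821) x4=(0.8775, 0.3658, 0.4502)
step 21: x0=(-1.0849, -0.9727, -0.1800) x1=(-0.6632, -1.2128, 1.1063) x2=(-0.6369, 0.2368, 0.5867) x3=(-0.8252, -0.4270, -0.1841) x4=(0.8260, 0.3662, 0.4148)
step 0 velocities: v0=(-0.8600, -0.7700, -0.7400) v1=(-0.1800, -0.4200, 0.8800) v2=(0.4800, 0.7900, -0.2300) v3=(0.2500, -0.3400, -0.5000) v4=(0.3100, 0.9200, -0.6900)
step 0: KE=3.2036, PE=16.1001, E=19.3037
step 21 velocities: v0=(2.0377, 2.0589, 3.2703) v1=(0.0477, 1.5764, -0.3533) v2=(1.6055, -1.7761, -1.8529) v3=(0.8387, -0.4006, -0.0659) v4=(-1.8016, -0.0056, -1.2214)
step 21: KE=16.7186, PE=2.5687, E=19.2874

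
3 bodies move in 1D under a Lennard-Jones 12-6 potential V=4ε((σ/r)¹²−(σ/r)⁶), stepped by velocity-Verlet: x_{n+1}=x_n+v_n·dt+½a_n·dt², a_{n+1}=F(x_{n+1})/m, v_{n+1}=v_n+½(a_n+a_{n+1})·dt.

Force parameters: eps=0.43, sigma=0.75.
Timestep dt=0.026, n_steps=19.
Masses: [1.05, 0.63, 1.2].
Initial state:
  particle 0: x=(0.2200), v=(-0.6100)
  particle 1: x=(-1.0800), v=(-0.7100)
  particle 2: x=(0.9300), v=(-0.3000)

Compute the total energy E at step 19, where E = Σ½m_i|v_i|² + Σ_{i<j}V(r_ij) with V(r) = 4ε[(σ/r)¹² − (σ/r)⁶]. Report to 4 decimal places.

1.2012

step 0: x0=(0.2200) x1=(-1.0800) x2=(0.9300)
step 1: x0=(0.1925) x1=(-1.0983) x2=(0.9323)
step 2: x0=(0.1534) x1=(-1.1163) x2=(0.9446)
step 3: x0=(0.1113) x1=(-1.1339) x2=(0.9593)
step 4: x0=(0.0692) x1=(-1.1512) x2=(0.9738)
step 5: x0=(0.0276) x1=(-1.1680) x2=(0.9876)
step 6: x0=(-0.0133) x1=(-1.1843) x2=(1.0007)
step 7: x0=(-0.0539) x1=(-1.2000) x2=(1.0131)
step 8: x0=(-0.0944) x1=(-1.2151) x2=(1.0250)
step 9: x0=(-0.1348) x1=(-1.2294) x2=(1.0366)
step 10: x0=(-0.1754) x1=(-1.2429) x2=(1.0478)
step 11: x0=(-0.2163) x1=(-1.2554) x2=(1.0588)
step 12: x0=(-0.2576) x1=(-1.2669) x2=(1.0696)
step 13: x0=(-0.2995) x1=(-1.2771) x2=(1.0803)
step 14: x0=(-0.3422) x1=(-1.2860) x2=(1.0909)
step 15: x0=(-0.3856) x1=(-1.2934) x2=(1.1014)
step 16: x0=(-0.4298) x1=(-1.2994) x2=(1.1118)
step 17: x0=(-0.4744) x1=(-1.3044) x2=(1.1222)
step 18: x0=(-0.5187) x1=(-1.3101) x2=(1.1325)
step 19: x0=(-0.5602) x1=(-1.3203) x2=(1.1428)
step 0 velocities: v0=(-0.6100) v1=(-0.7100) v2=(-0.3000)
step 0: KE=0.4081, PE=0.8648, E=1.2729
step 19 velocities: v0=(-1.4641) v1=(-0.6121) v2=(0.3960)
step 19: KE=1.3376, PE=-0.1364, E=1.2012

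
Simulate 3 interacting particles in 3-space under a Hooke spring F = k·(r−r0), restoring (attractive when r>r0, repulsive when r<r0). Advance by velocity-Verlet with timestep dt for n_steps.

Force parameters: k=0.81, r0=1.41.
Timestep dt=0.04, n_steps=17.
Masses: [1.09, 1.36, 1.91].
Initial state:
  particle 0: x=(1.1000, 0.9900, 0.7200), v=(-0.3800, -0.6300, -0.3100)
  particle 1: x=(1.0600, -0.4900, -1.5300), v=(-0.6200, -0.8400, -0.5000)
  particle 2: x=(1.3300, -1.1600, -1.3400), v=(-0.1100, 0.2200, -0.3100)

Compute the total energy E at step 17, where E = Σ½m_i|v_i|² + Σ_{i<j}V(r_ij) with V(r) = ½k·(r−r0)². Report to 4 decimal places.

step 0: x0=(1.1000, 0.9900, 0.7200) x1=(1.0600, -0.4900, -1.5300) x2=(1.3300, -1.1600, -1.3400)
step 1: x0=(1.0849, 0.9637, 0.7063) x1=(1.0351, -0.5230, -1.5496) x2=(1.3256, -1.1510, -1.3520)
step 2: x0=(1.0698, 0.9352, 0.6901) x1=(1.0099, -0.5547, -1.5683) x2=(1.3214, -1.1417, -1.3631)
step 3: x0=(1.0549, 0.9047, 0.6713) x1=(0.9845, -0.5852, -1.5862) x2=(1.3173, -1.1320, -1.3733)
step 4: x0=(1.0402, 0.8720, 0.6499) x1=(0.9588, -0.6144, -1.6033) x2=(1.3133, -1.1221, -1.3827)
step 5: x0=(1.0255, 0.8373, 0.6261) x1=(0.9327, -0.6424, -1.6196) x2=(1.3095, -1.1118, -1.3912)
step 6: x0=(1.0110, 0.8005, 0.5998) x1=(0.9062, -0.6692, -1.6351) x2=(1.3059, -1.1013, -1.3989)
step 7: x0=(0.9965, 0.7619, 0.5710) x1=(0.8793, -0.6948, -1.6499) x2=(1.3026, -1.0905, -1.4056)
step 8: x0=(0.9822, 0.7213, 0.5399) x1=(0.8520, -0.7193, -1.6640) x2=(1.2995, -1.0794, -1.4116)
step 9: x0=(0.9680, 0.6790, 0.5065) x1=(0.8242, -0.7428, -1.6774) x2=(1.2966, -1.0681, -1.4166)
step 10: x0=(0.9539, 0.6349, 0.4708) x1=(0.7959, -0.7652, -1.6902) x2=(1.2941, -1.0565, -1.4209)
step 11: x0=(0.9399, 0.5892, 0.4330) x1=(0.7670, -0.7867, -1.7024) x2=(1.2919, -1.0446, -1.4244)
step 12: x0=(0.9260, 0.5419, 0.3930) x1=(0.7377, -0.8073, -1.7139) x2=(1.2900, -1.0324, -1.4271)
step 13: x0=(0.9121, 0.4931, 0.3511) x1=(0.7079, -0.8271, -1.7249) x2=(1.2884, -1.0199, -1.4290)
step 14: x0=(0.8984, 0.4428, 0.3072) x1=(0.6775, -0.8462, -1.7353) x2=(1.2872, -1.0072, -1.4303)
step 15: x0=(0.8847, 0.3913, 0.2615) x1=(0.6466, -0.8646, -1.7453) x2=(1.2862, -0.9942, -1.4308)
step 16: x0=(0.8710, 0.3386, 0.2141) x1=(0.6153, -0.8824, -1.7547) x2=(1.2856, -0.9810, -1.4308)
step 17: x0=(0.8575, 0.2848, 0.1651) x1=(0.5835, -0.8996, -1.7636) x2=(1.2853, -0.9675, -1.4302)
step 0 velocities: v0=(-0.3800, -0.6300, -0.3100) v1=(-0.6200, -0.8400, -0.5000) v2=(-0.1100, 0.2200, -0.3100)
step 0: KE=1.4081, PE=1.8517, E=3.2598
step 17 velocities: v0=(-0.3391, -1.3586, -1.2432) v1=(-0.8008, -0.4254, -0.2183) v2=(-0.0046, 0.3406, 0.0220)
step 17: KE=2.6138, PE=0.6451, E=3.2589

3.2589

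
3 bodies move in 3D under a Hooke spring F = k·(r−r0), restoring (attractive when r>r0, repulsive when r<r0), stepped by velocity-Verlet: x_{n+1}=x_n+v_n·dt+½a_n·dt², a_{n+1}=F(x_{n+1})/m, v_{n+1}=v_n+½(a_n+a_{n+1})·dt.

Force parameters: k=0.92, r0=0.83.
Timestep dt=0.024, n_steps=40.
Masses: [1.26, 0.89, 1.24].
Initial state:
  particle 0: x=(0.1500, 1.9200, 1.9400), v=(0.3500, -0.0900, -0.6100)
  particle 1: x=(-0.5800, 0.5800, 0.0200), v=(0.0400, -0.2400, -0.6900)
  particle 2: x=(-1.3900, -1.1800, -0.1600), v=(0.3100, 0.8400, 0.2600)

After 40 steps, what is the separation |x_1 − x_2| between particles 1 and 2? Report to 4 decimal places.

0.6596

step 0: x0=(0.1500, 1.9200, 1.9400) x1=(-0.5800, 0.5800, 0.0200) x2=(-1.3900, -1.1800, -0.1600)
step 1: x0=(0.1580, 1.9171, 1.9247) x1=(-0.5790, 0.5742, 0.0038) x2=(-1.3822, -1.1591, -0.1534)
step 2: x0=(0.1654, 1.9129, 1.9083) x1=(-0.5780, 0.5684, -0.0117) x2=(-1.3737, -1.1367, -0.1460)
step 3: x0=(0.1720, 1.9072, 1.8905) x1=(-0.5770, 0.5625, -0.0265) x2=(-1.3645, -1.1129, -0.1379)
step 4: x0=(0.1778, 1.9002, 1.8716) x1=(-0.5760, 0.5565, -0.0406) x2=(-1.3545, -1.0877, -0.1291)
step 5: x0=(0.1830, 1.8918, 1.8515) x1=(-0.5749, 0.5506, -0.0539) x2=(-1.3439, -1.0611, -0.1196)
step 6: x0=(0.1875, 1.8820, 1.8302) x1=(-0.5737, 0.5447, -0.0666) x2=(-1.3326, -1.0331, -0.1095)
step 7: x0=(0.1912, 1.8710, 1.8078) x1=(-0.5725, 0.5389, -0.0785) x2=(-1.3206, -1.0038, -0.0986)
step 8: x0=(0.1942, 1.8586, 1.7842) x1=(-0.5713, 0.5330, -0.0896) x2=(-1.3079, -0.9732, -0.0872)
step 9: x0=(0.1966, 1.8449, 1.7594) x1=(-0.5699, 0.5273, -0.1000) x2=(-1.2946, -0.9414, -0.0751)
step 10: x0=(0.1982, 1.8299, 1.7336) x1=(-0.5685, 0.5216, -0.1097) x2=(-1.2806, -0.9083, -0.0624)
step 11: x0=(0.1991, 1.8138, 1.7067) x1=(-0.5669, 0.5160, -0.1187) x2=(-1.2660, -0.8740, -0.0491)
step 12: x0=(0.1994, 1.7963, 1.6787) x1=(-0.5653, 0.5106, -0.1269) x2=(-1.2508, -0.8386, -0.0353)
step 13: x0=(0.1990, 1.7777, 1.6497) x1=(-0.5635, 0.5053, -0.1344) x2=(-1.2350, -0.8020, -0.0209)
step 14: x0=(0.1979, 1.7580, 1.6196) x1=(-0.5617, 0.5001, -0.1412) x2=(-1.2186, -0.7644, -0.0060)
step 15: x0=(0.1962, 1.7371, 1.5886) x1=(-0.5597, 0.4951, -0.1473) x2=(-1.2016, -0.7257, 0.0093)
step 16: x0=(0.1939, 1.7151, 1.5566) x1=(-0.5576, 0.4902, -0.1528) x2=(-1.1840, -0.6860, 0.0252)
step 17: x0=(0.1909, 1.6920, 1.5237) x1=(-0.5553, 0.4856, -0.1575) x2=(-1.1660, -0.6454, 0.0415)
step 18: x0=(0.1873, 1.6679, 1.4899) x1=(-0.5529, 0.4811, -0.1615) x2=(-1.1474, -0.6039, 0.0583)
step 19: x0=(0.1831, 1.6428, 1.4552) x1=(-0.5503, 0.4769, -0.1650) x2=(-1.1283, -0.5615, 0.0754)
step 20: x0=(0.1783, 1.6167, 1.4197) x1=(-0.5476, 0.4729, -0.1677) x2=(-1.1087, -0.5183, 0.0930)
step 21: x0=(0.1730, 1.5898, 1.3834) x1=(-0.5448, 0.4691, -0.1699) x2=(-1.0887, -0.4744, 0.1109)
step 22: x0=(0.1671, 1.5619, 1.3464) x1=(-0.5417, 0.4656, -0.1715) x2=(-1.0682, -0.4297, 0.1291)
step 23: x0=(0.1607, 1.5332, 1.3086) x1=(-0.5385, 0.4623, -0.1725) x2=(-1.0473, -0.3844, 0.1477)
step 24: x0=(0.1537, 1.5036, 1.2701) x1=(-0.5351, 0.4593, -0.1729) x2=(-1.0261, -0.3384, 0.1666)
step 25: x0=(0.1463, 1.4734, 1.2310) x1=(-0.5315, 0.4566, -0.1729) x2=(-1.0044, -0.2918, 0.1858)
step 26: x0=(0.1384, 1.4424, 1.1913) x1=(-0.5277, 0.4542, -0.1723) x2=(-0.9824, -0.2448, 0.2052)
step 27: x0=(0.1300, 1.4107, 1.1510) x1=(-0.5238, 0.4520, -0.1713) x2=(-0.9601, -0.1972, 0.2249)
step 28: x0=(0.1213, 1.3784, 1.1101) x1=(-0.5196, 0.4501, -0.1698) x2=(-0.9375, -0.1492, 0.2449)
step 29: x0=(0.1121, 1.3455, 1.0688) x1=(-0.5153, 0.4485, -0.1680) x2=(-0.9147, -0.1008, 0.2650)
step 30: x0=(0.1025, 1.3121, 1.0270) x1=(-0.5108, 0.4472, -0.1658) x2=(-0.8915, -0.0521, 0.2854)
step 31: x0=(0.0926, 1.2782, 0.9848) x1=(-0.5060, 0.4462, -0.1633) x2=(-0.8682, -0.0030, 0.3059)
step 32: x0=(0.0824, 1.2438, 0.9423) x1=(-0.5011, 0.4454, -0.1605) x2=(-0.8447, 0.0463, 0.3267)
step 33: x0=(0.0719, 1.2091, 0.8994) x1=(-0.4960, 0.4448, -0.1574) x2=(-0.8210, 0.0958, 0.3475)
step 34: x0=(0.0611, 1.1740, 0.8562) x1=(-0.4907, 0.4445, -0.1542) x2=(-0.7971, 0.1455, 0.3686)
step 35: x0=(0.0500, 1.1386, 0.8128) x1=(-0.4853, 0.4444, -0.1508) x2=(-0.7731, 0.1954, 0.3897)
step 36: x0=(0.0387, 1.1030, 0.7691) x1=(-0.4797, 0.4444, -0.1472) x2=(-0.7490, 0.2454, 0.4110)
step 37: x0=(0.0273, 1.0671, 0.7253) x1=(-0.4739, 0.4447, -0.1436) x2=(-0.7249, 0.2955, 0.4324)
step 38: x0=(0.0157, 1.0311, 0.6813) x1=(-0.4680, 0.4451, -0.1399) x2=(-0.7007, 0.3457, 0.4540)
step 39: x0=(0.0040, 0.9949, 0.6372) x1=(-0.4620, 0.4455, -0.1362) x2=(-0.6764, 0.3959, 0.4756)
step 40: x0=(-0.0077, 0.9587, 0.5931) x1=(-0.4559, 0.4461, -0.1325) x2=(-0.6522, 0.4461, 0.4972)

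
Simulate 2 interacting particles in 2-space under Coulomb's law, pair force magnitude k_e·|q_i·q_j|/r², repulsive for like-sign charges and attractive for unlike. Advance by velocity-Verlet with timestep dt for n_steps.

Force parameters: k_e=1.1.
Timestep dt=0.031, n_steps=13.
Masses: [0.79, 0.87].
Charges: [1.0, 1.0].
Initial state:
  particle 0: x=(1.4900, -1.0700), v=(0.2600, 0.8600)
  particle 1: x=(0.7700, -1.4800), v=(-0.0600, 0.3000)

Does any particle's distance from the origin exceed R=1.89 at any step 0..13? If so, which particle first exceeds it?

no

step 0: x0=(1.4900, -1.0700) x1=(0.7700, -1.4800)
step 1: x0=(1.4989, -1.0429) x1=(0.7674, -1.4711)
step 2: x0=(1.5094, -1.0148) x1=(0.7633, -1.4631)
step 3: x0=(1.5214, -0.9858) x1=(0.7578, -1.4559)
step 4: x0=(1.5349, -0.9559) x1=(0.7511, -1.4496)
step 5: x0=(1.5497, -0.9252) x1=(0.7431, -1.4439)
step 6: x0=(1.5656, -0.8937) x1=(0.7341, -1.4390)
step 7: x0=(1.5828, -0.8615) x1=(0.7240, -1.4348)
step 8: x0=(1.6009, -0.8286) x1=(0.7129, -1.4311)
step 9: x0=(1.6201, -0.7950) x1=(0.7010, -1.4281)
step 10: x0=(1.6401, -0.7608) x1=(0.6883, -1.4257)
step 11: x0=(1.6609, -0.7261) x1=(0.6749, -1.4237)
step 12: x0=(1.6825, -0.6908) x1=(0.6607, -1.4222)
step 13: x0=(1.7047, -0.6550) x1=(0.6460, -1.4212)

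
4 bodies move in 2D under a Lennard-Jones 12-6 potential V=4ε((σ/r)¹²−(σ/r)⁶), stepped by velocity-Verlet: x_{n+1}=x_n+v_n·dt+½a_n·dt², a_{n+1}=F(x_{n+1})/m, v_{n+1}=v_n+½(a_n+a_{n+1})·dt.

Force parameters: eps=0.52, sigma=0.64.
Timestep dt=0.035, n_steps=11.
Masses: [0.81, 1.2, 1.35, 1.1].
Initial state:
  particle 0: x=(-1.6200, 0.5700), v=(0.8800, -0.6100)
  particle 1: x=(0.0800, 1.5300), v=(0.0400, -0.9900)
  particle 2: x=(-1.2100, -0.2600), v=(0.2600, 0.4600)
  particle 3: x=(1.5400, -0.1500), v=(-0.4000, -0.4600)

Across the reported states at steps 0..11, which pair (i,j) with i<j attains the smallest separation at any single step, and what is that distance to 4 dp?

step 0: x0=(-1.6200, 0.5700) x1=(0.0800, 1.5300) x2=(-1.2100, -0.2600) x3=(1.5400, -0.1500)
step 1: x0=(-1.5888, 0.5479) x1=(0.0814, 1.4953) x2=(-1.2011, -0.2434) x3=(1.5260, -0.1661)
step 2: x0=(-1.5566, 0.5238) x1=(0.0828, 1.4607) x2=(-1.1928, -0.2257) x3=(1.5120, -0.1822)
step 3: x0=(-1.5232, 0.4972) x1=(0.0842, 1.4260) x2=(-1.1853, -0.2064) x3=(1.4980, -0.1983)
step 4: x0=(-1.4886, 0.4680) x1=(0.0855, 1.3913) x2=(-1.1784, -0.1856) x3=(1.4840, -0.2144)
step 5: x0=(-1.4537, 0.4384) x1=(0.0869, 1.3566) x2=(-1.1717, -0.1645) x3=(1.4700, -0.2305)
step 6: x0=(-1.4243, 0.4206) x1=(0.0882, 1.3219) x2=(-1.1617, -0.1505) x3=(1.4559, -0.2465)
step 7: x0=(-1.4121, 0.4402) x1=(0.0896, 1.2871) x2=(-1.1414, -0.1589) x3=(1.4419, -0.2626)
step 8: x0=(-1.4069, 0.4755) x1=(0.0909, 1.2524) x2=(-1.1168, -0.1767) x3=(1.4279, -0.2787)
step 9: x0=(-1.4019, 0.5112) x1=(0.0921, 1.2176) x2=(-1.0921, -0.1948) x3=(1.4138, -0.2948)
step 10: x0=(-1.3958, 0.5445) x1=(0.0934, 1.1828) x2=(-1.0680, -0.2113) x3=(1.3998, -0.3108)
step 11: x0=(-1.3885, 0.5752) x1=(0.0946, 1.1480) x2=(-1.0446, -0.2263) x3=(1.3857, -0.3269)

pair (0,2), distance 0.6285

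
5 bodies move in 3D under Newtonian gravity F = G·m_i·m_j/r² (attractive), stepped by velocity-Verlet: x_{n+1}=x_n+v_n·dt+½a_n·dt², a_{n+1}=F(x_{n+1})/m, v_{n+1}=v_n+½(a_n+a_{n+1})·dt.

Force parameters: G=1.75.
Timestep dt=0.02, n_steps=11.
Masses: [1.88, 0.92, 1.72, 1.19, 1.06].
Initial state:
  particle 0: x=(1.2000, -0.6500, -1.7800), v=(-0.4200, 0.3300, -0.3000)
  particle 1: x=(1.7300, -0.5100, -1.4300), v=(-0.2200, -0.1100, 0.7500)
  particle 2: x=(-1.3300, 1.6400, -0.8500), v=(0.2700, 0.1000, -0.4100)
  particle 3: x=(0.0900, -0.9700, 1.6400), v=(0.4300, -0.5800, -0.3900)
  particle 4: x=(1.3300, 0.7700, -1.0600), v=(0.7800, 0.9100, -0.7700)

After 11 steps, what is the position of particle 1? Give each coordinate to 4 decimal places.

step 0: x0=(1.2000, -0.6500, -1.7800) x1=(1.7300, -0.5100, -1.4300) x2=(-1.3300, 1.6400, -0.8500) x3=(0.0900, -0.9700, 1.6400) x4=(1.3300, 0.7700, -1.0600)
step 1: x0=(1.1922, -0.6431, -1.7855) x1=(1.7242, -0.5123, -1.4158) x2=(-1.3245, 1.6419, -0.8582) x3=(0.0986, -0.9815, 1.6321) x4=(1.3455, 0.7878, -1.0755)
step 2: x0=(1.1855, -0.6356, -1.7899) x1=(1.7158, -0.5149, -1.4030) x2=(-1.3188, 1.6437, -0.8664) x3=(0.1073, -0.9930, 1.6239) x4=(1.3610, 0.8049, -1.0913)
step 3: x0=(1.1799, -0.6275, -1.7933) x1=(1.7049, -0.5176, -1.3918) x2=(-1.3128, 1.6453, -0.8746) x3=(0.1160, -1.0043, 1.6155) x4=(1.3762, 0.8212, -1.1073)
step 4: x0=(1.1754, -0.6188, -1.7956) x1=(1.6915, -0.5203, -1.3823) x2=(-1.3066, 1.6467, -0.8829) x3=(0.1248, -1.0156, 1.6069) x4=(1.3913, 0.8368, -1.1235)
step 5: x0=(1.1719, -0.6096, -1.7969) x1=(1.6756, -0.5231, -1.3744) x2=(-1.3002, 1.6480, -0.8911) x3=(0.1336, -1.0267, 1.5980) x4=(1.4063, 0.8516, -1.1399)
step 6: x0=(1.1695, -0.6000, -1.7970) x1=(1.6572, -0.5259, -1.3683) x2=(-1.2936, 1.6491, -0.8993) x3=(0.1425, -1.0378, 1.5888) x4=(1.4211, 0.8656, -1.1565)
step 7: x0=(1.1682, -0.5898, -1.7959) x1=(1.6364, -0.5287, -1.3640) x2=(-1.2868, 1.6501, -0.9076) x3=(0.1514, -1.0487, 1.5795) x4=(1.4356, 0.8790, -1.1733)
step 8: x0=(1.1680, -0.5792, -1.7935) x1=(1.6131, -0.5313, -1.3619) x2=(-1.2797, 1.6509, -0.9158) x3=(0.1603, -1.0595, 1.5699) x4=(1.4500, 0.8915, -1.1903)
step 9: x0=(1.1689, -0.5681, -1.7898) x1=(1.5873, -0.5339, -1.3619) x2=(-1.2724, 1.6515, -0.9241) x3=(0.1694, -1.0702, 1.5600) x4=(1.4642, 0.9033, -1.2074)
step 10: x0=(1.1710, -0.5566, -1.7846) x1=(1.5587, -0.5362, -1.3645) x2=(-1.2649, 1.6520, -0.9324) x3=(0.1784, -1.0808, 1.5499) x4=(1.4781, 0.9143, -1.2247)
step 11: x0=(1.1745, -0.5447, -1.7778) x1=(1.5273, -0.5383, -1.3699) x2=(-1.2571, 1.6523, -0.9407) x3=(0.1875, -1.0913, 1.5396) x4=(1.4918, 0.9246, -1.2421)

(1.5273, -0.5383, -1.3699)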